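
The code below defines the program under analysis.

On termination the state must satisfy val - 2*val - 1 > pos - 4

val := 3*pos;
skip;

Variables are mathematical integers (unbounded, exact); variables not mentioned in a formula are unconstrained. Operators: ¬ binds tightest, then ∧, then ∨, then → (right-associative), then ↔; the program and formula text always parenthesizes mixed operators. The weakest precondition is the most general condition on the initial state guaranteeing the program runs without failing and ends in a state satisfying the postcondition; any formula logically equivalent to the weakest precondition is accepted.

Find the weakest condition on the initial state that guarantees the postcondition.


Working backward. After the program, the postcondition val - 2*val - 1 > pos - 4 must hold; in canonical form it is pos + val < 3.
Before skip: pos + val < 3
Before val := 3*pos: 4*pos < 3
Answer: WP = 4*pos < 3


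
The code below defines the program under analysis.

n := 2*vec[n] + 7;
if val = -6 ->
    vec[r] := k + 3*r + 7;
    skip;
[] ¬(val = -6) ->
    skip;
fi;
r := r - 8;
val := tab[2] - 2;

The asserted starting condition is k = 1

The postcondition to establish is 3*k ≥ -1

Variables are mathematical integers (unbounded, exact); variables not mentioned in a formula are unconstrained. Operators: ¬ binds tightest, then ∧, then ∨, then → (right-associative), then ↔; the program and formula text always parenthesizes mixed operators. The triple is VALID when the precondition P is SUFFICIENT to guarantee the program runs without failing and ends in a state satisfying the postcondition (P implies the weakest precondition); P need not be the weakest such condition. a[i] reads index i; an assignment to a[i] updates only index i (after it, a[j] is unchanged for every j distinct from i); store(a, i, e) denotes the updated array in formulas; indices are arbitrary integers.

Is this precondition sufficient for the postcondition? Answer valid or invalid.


Working backward. After the program, 3*k ≥ -1 must hold.
Before val := tab[2] - 2: 3*k ≥ -1
Before r := r - 8: 3*k ≥ -1
Then branch requires 3*k ≥ -1; else branch requires 3*k ≥ -1.
Before the if: (val = -6 → 3*k ≥ -1) ∧ ((¬(val = -6)) → 3*k ≥ -1)
Before n := 2*vec[n] + 7: (val = -6 → 3*k ≥ -1) ∧ ((¬(val = -6)) → 3*k ≥ -1)
The weakest precondition is (val = -6 → 3*k ≥ -1) ∧ ((¬(val = -6)) → 3*k ≥ -1).
Check whether k = 1 implies it.
Every state satisfying the precondition satisfies the weakest precondition: the implication holds.
Answer: valid


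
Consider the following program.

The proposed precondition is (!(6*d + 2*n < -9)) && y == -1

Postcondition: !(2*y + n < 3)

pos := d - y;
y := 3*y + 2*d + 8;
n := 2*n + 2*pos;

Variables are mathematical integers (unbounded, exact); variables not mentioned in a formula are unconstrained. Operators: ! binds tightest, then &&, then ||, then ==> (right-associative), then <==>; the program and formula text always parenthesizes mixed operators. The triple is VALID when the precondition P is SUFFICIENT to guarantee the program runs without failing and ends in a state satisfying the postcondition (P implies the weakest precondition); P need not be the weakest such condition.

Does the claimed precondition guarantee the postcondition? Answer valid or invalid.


Working backward. After the program, the postcondition !(2*y + n < 3) must hold; in canonical form it is !(n + 2*y < 3).
Before n := 2*n + 2*pos: !(2*n + 2*pos + 2*y < 3)
Before y := 3*y + 2*d + 8: !(4*d + 2*n + 2*pos + 6*y < -13)
Before pos := d - y: !(6*d + 2*n + 4*y < -13)
The weakest precondition is !(6*d + 2*n + 4*y < -13).
Check whether (!(6*d + 2*n < -9)) && y == -1 implies it.
Every state satisfying the precondition satisfies the weakest precondition: the implication holds.
Answer: valid


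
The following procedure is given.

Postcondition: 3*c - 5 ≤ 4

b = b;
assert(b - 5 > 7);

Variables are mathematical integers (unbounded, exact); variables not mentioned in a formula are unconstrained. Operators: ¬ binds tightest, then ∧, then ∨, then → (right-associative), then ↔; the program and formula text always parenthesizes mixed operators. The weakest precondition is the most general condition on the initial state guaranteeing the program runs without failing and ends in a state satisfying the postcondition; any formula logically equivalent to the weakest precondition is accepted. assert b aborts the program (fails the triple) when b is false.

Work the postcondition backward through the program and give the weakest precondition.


Working backward. After the program, the postcondition 3*c - 5 ≤ 4 must hold; in canonical form it is 3*c ≤ 9.
Before assert b - 5 > 7: b > 12 ∧ 3*c ≤ 9
Before b := b: b > 12 ∧ 3*c ≤ 9
Answer: WP = b > 12 ∧ 3*c ≤ 9


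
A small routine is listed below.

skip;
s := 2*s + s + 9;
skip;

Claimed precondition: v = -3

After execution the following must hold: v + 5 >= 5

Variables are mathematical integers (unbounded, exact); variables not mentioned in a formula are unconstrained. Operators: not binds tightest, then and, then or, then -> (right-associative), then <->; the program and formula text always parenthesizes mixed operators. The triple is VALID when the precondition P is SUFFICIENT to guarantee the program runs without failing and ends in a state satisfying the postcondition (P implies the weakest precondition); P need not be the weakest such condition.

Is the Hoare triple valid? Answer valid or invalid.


Working backward. After the program, the postcondition v + 5 >= 5 must hold; in canonical form it is v >= 0.
Before skip: v >= 0
Before s := 2*s + s + 9: v >= 0
Before skip: v >= 0
The weakest precondition is v >= 0.
Check whether v = -3 implies it.
Countermodel: at the initial state v = -3, the precondition holds but the weakest precondition fails.
Answer: invalid


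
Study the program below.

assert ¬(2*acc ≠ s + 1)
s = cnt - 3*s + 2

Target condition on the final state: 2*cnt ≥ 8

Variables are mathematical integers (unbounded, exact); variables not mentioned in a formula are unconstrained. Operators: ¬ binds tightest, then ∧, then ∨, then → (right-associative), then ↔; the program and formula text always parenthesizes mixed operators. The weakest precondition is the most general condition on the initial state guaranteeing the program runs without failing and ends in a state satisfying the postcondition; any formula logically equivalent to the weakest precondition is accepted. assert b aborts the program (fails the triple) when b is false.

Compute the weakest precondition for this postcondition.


Working backward. After the program, 2*cnt ≥ 8 must hold.
Before s := cnt - 3*s + 2: 2*cnt ≥ 8
Before assert ¬(2*acc ≠ s + 1): (¬(2*acc ≠ s + 1)) ∧ 2*cnt ≥ 8
Answer: WP = (¬(2*acc ≠ s + 1)) ∧ 2*cnt ≥ 8


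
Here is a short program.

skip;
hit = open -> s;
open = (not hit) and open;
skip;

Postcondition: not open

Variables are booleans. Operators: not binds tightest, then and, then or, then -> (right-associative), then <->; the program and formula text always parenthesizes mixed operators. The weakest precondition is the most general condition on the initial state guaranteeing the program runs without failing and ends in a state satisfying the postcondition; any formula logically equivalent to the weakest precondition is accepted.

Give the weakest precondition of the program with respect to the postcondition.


Working backward. After the program, not open must hold.
Before skip: not open
Before open := (not hit) and open: not ((not hit) and open)
Before hit := open -> s: not ((not (open -> s)) and open)
Before skip: not ((not (open -> s)) and open)
Answer: WP = not ((not (open -> s)) and open)


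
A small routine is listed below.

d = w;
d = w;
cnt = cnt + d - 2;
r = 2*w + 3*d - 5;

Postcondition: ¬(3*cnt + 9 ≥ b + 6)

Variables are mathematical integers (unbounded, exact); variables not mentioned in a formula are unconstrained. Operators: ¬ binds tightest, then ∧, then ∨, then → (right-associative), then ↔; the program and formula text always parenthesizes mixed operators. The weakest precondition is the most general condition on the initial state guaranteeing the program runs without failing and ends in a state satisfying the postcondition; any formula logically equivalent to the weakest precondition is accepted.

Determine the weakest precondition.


Working backward. After the program, the postcondition ¬(3*cnt + 9 ≥ b + 6) must hold; in canonical form it is ¬(3*cnt ≥ b - 3).
Before r := 2*w + 3*d - 5: ¬(3*cnt ≥ b - 3)
Before cnt := cnt + d - 2: ¬(3*cnt + 3*d ≥ b + 3)
Before d := w: ¬(3*cnt + 3*w ≥ b + 3)
Before d := w: ¬(3*cnt + 3*w ≥ b + 3)
Answer: WP = ¬(3*cnt + 3*w ≥ b + 3)


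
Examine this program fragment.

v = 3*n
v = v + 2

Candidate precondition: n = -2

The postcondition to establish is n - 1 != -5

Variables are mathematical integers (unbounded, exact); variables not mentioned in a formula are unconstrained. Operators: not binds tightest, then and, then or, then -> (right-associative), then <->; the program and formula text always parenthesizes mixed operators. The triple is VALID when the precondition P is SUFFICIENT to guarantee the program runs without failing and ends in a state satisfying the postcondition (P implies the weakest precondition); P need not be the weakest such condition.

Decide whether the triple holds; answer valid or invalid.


Working backward. After the program, the postcondition n - 1 != -5 must hold; in canonical form it is n != -4.
Before v := v + 2: n != -4
Before v := 3*n: n != -4
The weakest precondition is n != -4.
Check whether n = -2 implies it.
Every state satisfying the precondition satisfies the weakest precondition: the implication holds.
Answer: valid


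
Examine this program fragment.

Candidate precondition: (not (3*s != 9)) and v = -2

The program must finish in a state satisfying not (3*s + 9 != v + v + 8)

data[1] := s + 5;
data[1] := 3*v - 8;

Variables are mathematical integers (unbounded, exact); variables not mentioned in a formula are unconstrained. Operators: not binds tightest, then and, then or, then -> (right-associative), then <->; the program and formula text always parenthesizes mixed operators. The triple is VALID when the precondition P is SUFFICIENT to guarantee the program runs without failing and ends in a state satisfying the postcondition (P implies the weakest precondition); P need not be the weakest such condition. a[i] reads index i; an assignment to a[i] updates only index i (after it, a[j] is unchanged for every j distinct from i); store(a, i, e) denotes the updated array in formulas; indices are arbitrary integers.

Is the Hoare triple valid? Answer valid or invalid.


Working backward. After the program, the postcondition not (3*s + 9 != v + v + 8) must hold; in canonical form it is not (3*s != 2*v - 1).
Before data[1] := 3*v - 8: not (3*s != 2*v - 1)
Before data[1] := s + 5: not (3*s != 2*v - 1)
The weakest precondition is not (3*s != 2*v - 1).
Check whether (not (3*s != 9)) and v = -2 implies it.
Countermodel: at the initial state s = 3, v = -2, the precondition holds but the weakest precondition fails.
Answer: invalid


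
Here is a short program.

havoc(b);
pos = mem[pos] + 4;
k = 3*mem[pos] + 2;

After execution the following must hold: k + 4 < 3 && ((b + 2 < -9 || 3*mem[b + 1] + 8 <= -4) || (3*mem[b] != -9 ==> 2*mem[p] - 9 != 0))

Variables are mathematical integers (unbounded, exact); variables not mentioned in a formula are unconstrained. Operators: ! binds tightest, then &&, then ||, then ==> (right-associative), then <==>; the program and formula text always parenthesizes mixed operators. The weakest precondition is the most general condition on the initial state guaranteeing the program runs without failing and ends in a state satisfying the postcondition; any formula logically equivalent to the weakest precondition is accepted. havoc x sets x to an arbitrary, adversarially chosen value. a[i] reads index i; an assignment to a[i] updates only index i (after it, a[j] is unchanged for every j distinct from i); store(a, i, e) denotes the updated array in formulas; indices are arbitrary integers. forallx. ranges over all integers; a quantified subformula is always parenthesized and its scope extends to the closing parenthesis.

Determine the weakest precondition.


Working backward. After the program, the postcondition k + 4 < 3 && ((b + 2 < -9 || 3*mem[b + 1] + 8 <= -4) || (3*mem[b] != -9 ==> 2*mem[p] - 9 != 0)) must hold; in canonical form it is k < -1 && (b < -11 || 3*mem[b + 1] <= -12 || (3*mem[b] != -9 ==> 2*mem[p] != 9)).
Before k := 3*mem[pos] + 2: 3*mem[pos] < -3 && (b < -11 || 3*mem[b + 1] <= -12 || (3*mem[b] != -9 ==> 2*mem[p] != 9))
Before pos := mem[pos] + 4: 3*mem[mem[pos] + 4] < -3 && (b < -11 || 3*mem[b + 1] <= -12 || (3*mem[b] != -9 ==> 2*mem[p] != 9))
Before havoc b: forall b_1. (3*mem[mem[pos] + 4] < -3 && (b_1 < -11 || 3*mem[b_1 + 1] <= -12 || (3*mem[b_1] != -9 ==> 2*mem[p] != 9)))
Answer: WP = forall b_1. (3*mem[mem[pos] + 4] < -3 && (b_1 < -11 || 3*mem[b_1 + 1] <= -12 || (3*mem[b_1] != -9 ==> 2*mem[p] != 9)))


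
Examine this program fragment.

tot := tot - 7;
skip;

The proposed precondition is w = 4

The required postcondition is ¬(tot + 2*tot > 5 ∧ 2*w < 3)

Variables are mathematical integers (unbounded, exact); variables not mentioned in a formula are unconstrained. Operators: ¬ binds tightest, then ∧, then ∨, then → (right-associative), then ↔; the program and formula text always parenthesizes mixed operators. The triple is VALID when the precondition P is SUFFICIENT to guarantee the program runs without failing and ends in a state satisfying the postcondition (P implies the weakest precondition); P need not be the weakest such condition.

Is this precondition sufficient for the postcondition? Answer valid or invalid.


Working backward. After the program, the postcondition ¬(tot + 2*tot > 5 ∧ 2*w < 3) must hold; in canonical form it is ¬(3*tot > 5 ∧ 2*w < 3).
Before skip: ¬(3*tot > 5 ∧ 2*w < 3)
Before tot := tot - 7: ¬(3*tot > 26 ∧ 2*w < 3)
The weakest precondition is ¬(3*tot > 26 ∧ 2*w < 3).
Check whether w = 4 implies it.
Every state satisfying the precondition satisfies the weakest precondition: the implication holds.
Answer: valid


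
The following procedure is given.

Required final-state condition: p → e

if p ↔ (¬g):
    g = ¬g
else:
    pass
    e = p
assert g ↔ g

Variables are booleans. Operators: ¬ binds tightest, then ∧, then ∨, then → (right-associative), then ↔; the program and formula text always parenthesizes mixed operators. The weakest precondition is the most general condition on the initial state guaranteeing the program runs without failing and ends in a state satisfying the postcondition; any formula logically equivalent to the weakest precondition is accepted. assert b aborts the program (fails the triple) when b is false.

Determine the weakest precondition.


Working backward. After the program, p → e must hold.
Before assert g ↔ g: p → e
Then branch requires p → e; else branch requires true.
Before the if: (p ↔ (¬g)) → (p → e)
Answer: WP = (p ↔ (¬g)) → (p → e)


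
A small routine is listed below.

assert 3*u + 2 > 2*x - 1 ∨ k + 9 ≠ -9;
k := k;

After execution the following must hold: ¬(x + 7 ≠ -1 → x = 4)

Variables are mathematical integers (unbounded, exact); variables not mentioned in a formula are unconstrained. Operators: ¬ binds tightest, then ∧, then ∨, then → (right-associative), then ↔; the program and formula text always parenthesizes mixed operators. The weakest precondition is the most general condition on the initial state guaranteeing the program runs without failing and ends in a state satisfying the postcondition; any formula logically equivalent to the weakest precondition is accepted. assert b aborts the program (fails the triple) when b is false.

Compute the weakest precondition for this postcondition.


Working backward. After the program, the postcondition ¬(x + 7 ≠ -1 → x = 4) must hold; in canonical form it is ¬(x ≠ -8 → x = 4).
Before k := k: ¬(x ≠ -8 → x = 4)
Before assert 3*u + 2 > 2*x - 1 ∨ k + 9 ≠ -9: (3*u > 2*x - 3 ∨ k ≠ -18) ∧ (¬(x ≠ -8 → x = 4))
Answer: WP = (3*u > 2*x - 3 ∨ k ≠ -18) ∧ (¬(x ≠ -8 → x = 4))


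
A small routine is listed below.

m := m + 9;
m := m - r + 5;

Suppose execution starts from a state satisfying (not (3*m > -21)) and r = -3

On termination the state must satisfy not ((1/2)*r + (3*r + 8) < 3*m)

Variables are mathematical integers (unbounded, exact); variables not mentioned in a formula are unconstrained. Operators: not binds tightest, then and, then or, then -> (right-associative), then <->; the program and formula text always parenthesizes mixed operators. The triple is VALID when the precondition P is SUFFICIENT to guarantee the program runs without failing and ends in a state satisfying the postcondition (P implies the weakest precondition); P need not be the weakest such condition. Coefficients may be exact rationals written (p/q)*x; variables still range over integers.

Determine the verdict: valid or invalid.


Working backward. After the program, the postcondition not ((1/2)*r + (3*r + 8) < 3*m) must hold; in canonical form it is not ((7/2)*r < 3*m - 8).
Before m := m - r + 5: not ((13/2)*r < 3*m + 7)
Before m := m + 9: not ((13/2)*r < 3*m + 34)
The weakest precondition is not ((13/2)*r < 3*m + 34).
Check whether (not (3*m > -21)) and r = -3 implies it.
Countermodel: at the initial state m = -17, r = -3, the precondition holds but the weakest precondition fails.
Answer: invalid


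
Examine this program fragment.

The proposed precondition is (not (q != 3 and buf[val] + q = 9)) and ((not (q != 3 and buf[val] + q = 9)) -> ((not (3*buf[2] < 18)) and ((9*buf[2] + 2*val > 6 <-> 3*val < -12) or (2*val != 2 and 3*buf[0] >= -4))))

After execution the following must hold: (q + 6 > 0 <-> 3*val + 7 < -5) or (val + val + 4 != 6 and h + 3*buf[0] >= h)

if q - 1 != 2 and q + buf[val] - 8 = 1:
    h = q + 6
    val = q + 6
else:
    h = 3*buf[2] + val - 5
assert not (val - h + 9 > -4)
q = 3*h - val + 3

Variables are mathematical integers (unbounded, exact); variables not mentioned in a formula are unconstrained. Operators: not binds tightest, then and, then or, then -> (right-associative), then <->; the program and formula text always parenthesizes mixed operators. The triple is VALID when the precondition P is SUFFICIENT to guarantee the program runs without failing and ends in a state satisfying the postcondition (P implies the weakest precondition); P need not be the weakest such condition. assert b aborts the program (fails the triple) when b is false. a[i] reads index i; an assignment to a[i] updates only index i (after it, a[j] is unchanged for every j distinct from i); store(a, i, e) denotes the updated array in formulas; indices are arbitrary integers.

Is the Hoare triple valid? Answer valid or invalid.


Working backward. After the program, the postcondition (q + 6 > 0 <-> 3*val + 7 < -5) or (val + val + 4 != 6 and h + 3*buf[0] >= h) must hold; in canonical form it is (q > -6 <-> 3*val < -12) or (2*val != 2 and 3*buf[0] >= 0).
Before q := 3*h - val + 3: (3*h > val - 9 <-> 3*val < -12) or (2*val != 2 and 3*buf[0] >= 0)
Before assert not (val - h + 9 > -4): (not (val > h - 13)) and ((3*h > val - 9 <-> 3*val < -12) or (2*val != 2 and 3*buf[0] >= 0))
Then branch requires false; else branch requires (not (3*buf[2] < 18)) and ((9*buf[2] + 2*val > 6 <-> 3*val < -12) or (2*val != 2 and 3*buf[0] >= 0)).
Before the if: (not (q != 3 and buf[val] + q = 9)) and ((not (q != 3 and buf[val] + q = 9)) -> ((not (3*buf[2] < 18)) and ((9*buf[2] + 2*val > 6 <-> 3*val < -12) or (2*val != 2 and 3*buf[0] >= 0))))
The weakest precondition is (not (q != 3 and buf[val] + q = 9)) and ((not (q != 3 and buf[val] + q = 9)) -> ((not (3*buf[2] < 18)) and ((9*buf[2] + 2*val > 6 <-> 3*val < -12) or (2*val != 2 and 3*buf[0] >= 0)))).
Check whether (not (q != 3 and buf[val] + q = 9)) and ((not (q != 3 and buf[val] + q = 9)) -> ((not (3*buf[2] < 18)) and ((9*buf[2] + 2*val > 6 <-> 3*val < -12) or (2*val != 2 and 3*buf[0] >= -4)))) implies it.
Countermodel: at the initial state buf = {[-24] = -7040, [0] = -1, [2] = 6, elsewhere -7040}, q = 0, val = -24, the precondition holds but the weakest precondition fails.
Answer: invalid


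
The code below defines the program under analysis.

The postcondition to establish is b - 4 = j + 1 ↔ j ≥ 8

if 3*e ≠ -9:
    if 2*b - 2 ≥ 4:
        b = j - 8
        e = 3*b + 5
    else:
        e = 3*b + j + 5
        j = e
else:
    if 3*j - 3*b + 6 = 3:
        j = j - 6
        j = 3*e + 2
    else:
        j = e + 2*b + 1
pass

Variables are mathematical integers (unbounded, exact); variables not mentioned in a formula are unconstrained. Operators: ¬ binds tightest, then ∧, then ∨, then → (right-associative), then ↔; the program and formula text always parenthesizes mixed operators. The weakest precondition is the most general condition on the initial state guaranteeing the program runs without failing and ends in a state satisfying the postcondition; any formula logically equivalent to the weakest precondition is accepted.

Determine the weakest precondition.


Working backward. After the program, the postcondition b - 4 = j + 1 ↔ j ≥ 8 must hold; in canonical form it is b = j + 5 ↔ j ≥ 8.
Before skip: b = j + 5 ↔ j ≥ 8
Then branch requires (2*b ≥ 6 → (¬(j ≥ 8))) ∧ ((¬(2*b ≥ 6)) → (2*b + j = -10 ↔ 3*b + j ≥ 3)); else branch requires (3*j = 3*b - 3 → (b = 3*e + 7 ↔ 3*e ≥ 6)) ∧ ((¬(3*j = 3*b - 3)) → (b + e = -6 ↔ 2*b + e ≥ 7)).
Before the if: (3*e ≠ -9 → ((2*b ≥ 6 → (¬(j ≥ 8))) ∧ ((¬(2*b ≥ 6)) → (2*b + j = -10 ↔ 3*b + j ≥ 3)))) ∧ ((¬(3*e ≠ -9)) → ((3*j = 3*b - 3 → (b = 3*e + 7 ↔ 3*e ≥ 6)) ∧ ((¬(3*j = 3*b - 3)) → (b + e = -6 ↔ 2*b + e ≥ 7))))
Answer: WP = (3*e ≠ -9 → ((2*b ≥ 6 → (¬(j ≥ 8))) ∧ ((¬(2*b ≥ 6)) → (2*b + j = -10 ↔ 3*b + j ≥ 3)))) ∧ ((¬(3*e ≠ -9)) → ((3*j = 3*b - 3 → (b = 3*e + 7 ↔ 3*e ≥ 6)) ∧ ((¬(3*j = 3*b - 3)) → (b + e = -6 ↔ 2*b + e ≥ 7))))


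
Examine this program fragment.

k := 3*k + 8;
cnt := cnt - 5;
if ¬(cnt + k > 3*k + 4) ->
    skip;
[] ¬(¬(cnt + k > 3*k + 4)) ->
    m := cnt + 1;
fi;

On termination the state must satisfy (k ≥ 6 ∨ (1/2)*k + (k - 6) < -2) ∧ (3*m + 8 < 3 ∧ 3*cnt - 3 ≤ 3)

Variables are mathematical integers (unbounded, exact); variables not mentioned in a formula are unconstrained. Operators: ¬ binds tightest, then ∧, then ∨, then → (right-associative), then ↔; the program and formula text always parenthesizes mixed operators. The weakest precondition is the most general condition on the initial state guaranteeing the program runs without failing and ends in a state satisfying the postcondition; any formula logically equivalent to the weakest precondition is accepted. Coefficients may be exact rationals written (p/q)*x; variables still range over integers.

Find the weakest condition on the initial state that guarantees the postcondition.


Working backward. After the program, the postcondition (k ≥ 6 ∨ (1/2)*k + (k - 6) < -2) ∧ (3*m + 8 < 3 ∧ 3*cnt - 3 ≤ 3) must hold; in canonical form it is (k ≥ 6 ∨ (3/2)*k < 4) ∧ 3*m < -5 ∧ 3*cnt ≤ 6.
Then branch requires (k ≥ 6 ∨ (3/2)*k < 4) ∧ 3*m < -5 ∧ 3*cnt ≤ 6; else branch requires (k ≥ 6 ∨ (3/2)*k < 4) ∧ 3*cnt < -8 ∧ 3*cnt ≤ 6.
Before the if: ((¬(cnt > 2*k + 4)) → ((k ≥ 6 ∨ (3/2)*k < 4) ∧ 3*m < -5 ∧ 3*cnt ≤ 6)) ∧ (cnt > 2*k + 4 → ((k ≥ 6 ∨ (3/2)*k < 4) ∧ 3*cnt < -8 ∧ 3*cnt ≤ 6))
Before cnt := cnt - 5: ((¬(cnt > 2*k + 9)) → ((k ≥ 6 ∨ (3/2)*k < 4) ∧ 3*m < -5 ∧ 3*cnt ≤ 21)) ∧ (cnt > 2*k + 9 → ((k ≥ 6 ∨ (3/2)*k < 4) ∧ 3*cnt < 7 ∧ 3*cnt ≤ 21))
Before k := 3*k + 8: ((¬(cnt > 6*k + 25)) → ((3*k ≥ -2 ∨ (9/2)*k < -8) ∧ 3*m < -5 ∧ 3*cnt ≤ 21)) ∧ (cnt > 6*k + 25 → ((3*k ≥ -2 ∨ (9/2)*k < -8) ∧ 3*cnt < 7 ∧ 3*cnt ≤ 21))
Answer: WP = ((¬(cnt > 6*k + 25)) → ((3*k ≥ -2 ∨ (9/2)*k < -8) ∧ 3*m < -5 ∧ 3*cnt ≤ 21)) ∧ (cnt > 6*k + 25 → ((3*k ≥ -2 ∨ (9/2)*k < -8) ∧ 3*cnt < 7 ∧ 3*cnt ≤ 21))


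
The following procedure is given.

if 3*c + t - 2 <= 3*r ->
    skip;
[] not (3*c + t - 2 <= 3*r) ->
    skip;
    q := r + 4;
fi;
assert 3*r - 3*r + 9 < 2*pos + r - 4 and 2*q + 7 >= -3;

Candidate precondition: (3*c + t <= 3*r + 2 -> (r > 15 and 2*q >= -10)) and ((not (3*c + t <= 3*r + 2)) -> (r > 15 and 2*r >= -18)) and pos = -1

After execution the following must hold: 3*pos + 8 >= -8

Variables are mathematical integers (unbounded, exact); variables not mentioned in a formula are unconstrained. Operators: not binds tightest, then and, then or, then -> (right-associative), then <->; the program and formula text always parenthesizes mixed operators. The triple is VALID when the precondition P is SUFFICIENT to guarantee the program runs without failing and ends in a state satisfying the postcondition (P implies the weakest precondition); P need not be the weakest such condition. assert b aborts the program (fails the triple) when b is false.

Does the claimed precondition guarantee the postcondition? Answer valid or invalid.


Working backward. After the program, the postcondition 3*pos + 8 >= -8 must hold; in canonical form it is 3*pos >= -16.
Before assert 3*r - 3*r + 9 < 2*pos + r - 4 and 2*q + 7 >= -3: 2*pos + r > 13 and 2*q >= -10 and 3*pos >= -16
Then branch requires 2*pos + r > 13 and 2*q >= -10 and 3*pos >= -16; else branch requires 2*pos + r > 13 and 2*r >= -18 and 3*pos >= -16.
Before the if: (3*c + t <= 3*r + 2 -> (2*pos + r > 13 and 2*q >= -10 and 3*pos >= -16)) and ((not (3*c + t <= 3*r + 2)) -> (2*pos + r > 13 and 2*r >= -18 and 3*pos >= -16))
The weakest precondition is (3*c + t <= 3*r + 2 -> (2*pos + r > 13 and 2*q >= -10 and 3*pos >= -16)) and ((not (3*c + t <= 3*r + 2)) -> (2*pos + r > 13 and 2*r >= -18 and 3*pos >= -16)).
Check whether (3*c + t <= 3*r + 2 -> (r > 15 and 2*q >= -10)) and ((not (3*c + t <= 3*r + 2)) -> (r > 15 and 2*r >= -18)) and pos = -1 implies it.
Every state satisfying the precondition satisfies the weakest precondition: the implication holds.
Answer: valid


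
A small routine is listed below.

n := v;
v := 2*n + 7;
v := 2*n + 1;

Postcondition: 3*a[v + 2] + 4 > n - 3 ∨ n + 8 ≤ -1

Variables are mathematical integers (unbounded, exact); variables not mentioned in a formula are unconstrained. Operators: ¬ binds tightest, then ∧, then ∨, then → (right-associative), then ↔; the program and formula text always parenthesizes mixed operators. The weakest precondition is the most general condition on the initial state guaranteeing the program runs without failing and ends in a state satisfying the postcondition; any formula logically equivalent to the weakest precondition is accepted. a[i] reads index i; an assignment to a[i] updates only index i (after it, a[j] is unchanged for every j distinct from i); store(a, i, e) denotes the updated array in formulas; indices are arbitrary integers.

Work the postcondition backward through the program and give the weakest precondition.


Working backward. After the program, the postcondition 3*a[v + 2] + 4 > n - 3 ∨ n + 8 ≤ -1 must hold; in canonical form it is 3*a[v + 2] > n - 7 ∨ n ≤ -9.
Before v := 2*n + 1: 3*a[2*n + 3] > n - 7 ∨ n ≤ -9
Before v := 2*n + 7: 3*a[2*n + 3] > n - 7 ∨ n ≤ -9
Before n := v: 3*a[2*v + 3] > v - 7 ∨ v ≤ -9
Answer: WP = 3*a[2*v + 3] > v - 7 ∨ v ≤ -9


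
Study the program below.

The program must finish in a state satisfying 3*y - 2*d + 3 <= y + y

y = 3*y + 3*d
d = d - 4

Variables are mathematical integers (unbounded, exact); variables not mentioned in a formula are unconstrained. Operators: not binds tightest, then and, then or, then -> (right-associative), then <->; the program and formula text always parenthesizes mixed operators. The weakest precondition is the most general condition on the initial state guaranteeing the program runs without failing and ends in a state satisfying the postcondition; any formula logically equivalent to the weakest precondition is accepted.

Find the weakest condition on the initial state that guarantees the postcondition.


Working backward. After the program, the postcondition 3*y - 2*d + 3 <= y + y must hold; in canonical form it is y <= 2*d - 3.
Before d := d - 4: y <= 2*d - 11
Before y := 3*y + 3*d: d + 3*y <= -11
Answer: WP = d + 3*y <= -11


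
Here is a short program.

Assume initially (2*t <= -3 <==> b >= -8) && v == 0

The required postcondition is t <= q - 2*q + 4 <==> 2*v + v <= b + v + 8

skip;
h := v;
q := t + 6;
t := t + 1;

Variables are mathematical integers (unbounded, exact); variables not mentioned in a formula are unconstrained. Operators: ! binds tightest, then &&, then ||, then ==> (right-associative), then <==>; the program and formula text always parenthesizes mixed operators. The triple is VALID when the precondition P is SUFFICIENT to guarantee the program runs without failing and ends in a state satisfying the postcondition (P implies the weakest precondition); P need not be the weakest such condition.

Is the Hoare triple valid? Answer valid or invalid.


Working backward. After the program, the postcondition t <= q - 2*q + 4 <==> 2*v + v <= b + v + 8 must hold; in canonical form it is q + t <= 4 <==> 2*v <= b + 8.
Before t := t + 1: q + t <= 3 <==> 2*v <= b + 8
Before q := t + 6: 2*t <= -3 <==> 2*v <= b + 8
Before h := v: 2*t <= -3 <==> 2*v <= b + 8
Before skip: 2*t <= -3 <==> 2*v <= b + 8
The weakest precondition is 2*t <= -3 <==> 2*v <= b + 8.
Check whether (2*t <= -3 <==> b >= -8) && v == 0 implies it.
Every state satisfying the precondition satisfies the weakest precondition: the implication holds.
Answer: valid


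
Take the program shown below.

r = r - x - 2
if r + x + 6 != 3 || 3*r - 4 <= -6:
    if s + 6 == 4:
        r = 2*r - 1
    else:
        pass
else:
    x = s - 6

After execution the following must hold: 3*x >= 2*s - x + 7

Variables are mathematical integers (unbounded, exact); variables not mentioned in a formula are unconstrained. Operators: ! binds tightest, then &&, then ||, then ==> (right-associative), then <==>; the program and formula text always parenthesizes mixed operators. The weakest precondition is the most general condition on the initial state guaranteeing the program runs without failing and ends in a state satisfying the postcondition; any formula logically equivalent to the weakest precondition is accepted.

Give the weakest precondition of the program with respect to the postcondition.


Working backward. After the program, the postcondition 3*x >= 2*s - x + 7 must hold; in canonical form it is 4*x >= 2*s + 7.
Then branch requires (s == -2 ==> 4*x >= 2*s + 7) && ((!(s == -2)) ==> 4*x >= 2*s + 7); else branch requires 2*s >= 31.
Before the if: ((r + x != -3 || 3*r <= -2) ==> ((s == -2 ==> 4*x >= 2*s + 7) && ((!(s == -2)) ==> 4*x >= 2*s + 7))) && ((!(r + x != -3 || 3*r <= -2)) ==> 2*s >= 31)
Before r := r - x - 2: ((r != -1 || 3*r <= 3*x + 4) ==> ((s == -2 ==> 4*x >= 2*s + 7) && ((!(s == -2)) ==> 4*x >= 2*s + 7))) && ((!(r != -1 || 3*r <= 3*x + 4)) ==> 2*s >= 31)
Answer: WP = ((r != -1 || 3*r <= 3*x + 4) ==> ((s == -2 ==> 4*x >= 2*s + 7) && ((!(s == -2)) ==> 4*x >= 2*s + 7))) && ((!(r != -1 || 3*r <= 3*x + 4)) ==> 2*s >= 31)


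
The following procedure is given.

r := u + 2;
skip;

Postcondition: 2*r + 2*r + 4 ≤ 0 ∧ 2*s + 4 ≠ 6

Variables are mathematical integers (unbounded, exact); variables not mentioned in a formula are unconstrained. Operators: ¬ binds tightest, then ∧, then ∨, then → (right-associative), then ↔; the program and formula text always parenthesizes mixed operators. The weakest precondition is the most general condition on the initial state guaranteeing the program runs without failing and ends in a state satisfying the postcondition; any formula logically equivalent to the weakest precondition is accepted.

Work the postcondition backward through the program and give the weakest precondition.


Working backward. After the program, the postcondition 2*r + 2*r + 4 ≤ 0 ∧ 2*s + 4 ≠ 6 must hold; in canonical form it is 4*r ≤ -4 ∧ 2*s ≠ 2.
Before skip: 4*r ≤ -4 ∧ 2*s ≠ 2
Before r := u + 2: 4*u ≤ -12 ∧ 2*s ≠ 2
Answer: WP = 4*u ≤ -12 ∧ 2*s ≠ 2


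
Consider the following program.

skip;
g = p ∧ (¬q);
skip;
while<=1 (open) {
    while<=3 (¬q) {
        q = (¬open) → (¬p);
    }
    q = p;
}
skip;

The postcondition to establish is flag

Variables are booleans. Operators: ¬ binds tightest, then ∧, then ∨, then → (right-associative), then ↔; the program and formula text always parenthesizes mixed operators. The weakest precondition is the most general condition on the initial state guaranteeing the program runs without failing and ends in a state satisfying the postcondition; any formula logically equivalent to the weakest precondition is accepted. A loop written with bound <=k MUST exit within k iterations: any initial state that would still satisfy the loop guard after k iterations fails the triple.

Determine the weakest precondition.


Working backward. After the program, flag must hold.
Before skip: flag
Before the loop (bound <=1), unroll the exhaustion recursion (WP_0 = exit-now case; WP_j = one more guarded iteration, up to j = 1):
  WP_0: (¬open) ∧ flag
  WP_1: (open → (((¬q) → (((¬((¬open) → (¬p))) → (((¬((¬open) → (¬p))) → (((¬open) → (¬p)) ∧ (¬open) ∧ flag)) ∧ (((¬open) → (¬p)) → ((¬open) ∧ flag)))) ∧ (((¬open) → (¬p)) → ((¬open) ∧ flag)))) ∧ (q → ((¬open) ∧ flag)))) ∧ ((¬open) → flag)
So before the loop: (open → (((¬q) → (((¬((¬open) → (¬p))) → (((¬((¬open) → (¬p))) → (((¬open) → (¬p)) ∧ (¬open) ∧ flag)) ∧ (((¬open) → (¬p)) → ((¬open) ∧ flag)))) ∧ (((¬open) → (¬p)) → ((¬open) ∧ flag)))) ∧ (q → ((¬open) ∧ flag)))) ∧ ((¬open) → flag)
Before skip: (open → (((¬q) → (((¬((¬open) → (¬p))) → (((¬((¬open) → (¬p))) → (((¬open) → (¬p)) ∧ (¬open) ∧ flag)) ∧ (((¬open) → (¬p)) → ((¬open) ∧ flag)))) ∧ (((¬open) → (¬p)) → ((¬open) ∧ flag)))) ∧ (q → ((¬open) ∧ flag)))) ∧ ((¬open) → flag)
Before g := p ∧ (¬q): (open → (((¬q) → (((¬((¬open) → (¬p))) → (((¬((¬open) → (¬p))) → (((¬open) → (¬p)) ∧ (¬open) ∧ flag)) ∧ (((¬open) → (¬p)) → ((¬open) ∧ flag)))) ∧ (((¬open) → (¬p)) → ((¬open) ∧ flag)))) ∧ (q → ((¬open) ∧ flag)))) ∧ ((¬open) → flag)
Before skip: (open → (((¬q) → (((¬((¬open) → (¬p))) → (((¬((¬open) → (¬p))) → (((¬open) → (¬p)) ∧ (¬open) ∧ flag)) ∧ (((¬open) → (¬p)) → ((¬open) ∧ flag)))) ∧ (((¬open) → (¬p)) → ((¬open) ∧ flag)))) ∧ (q → ((¬open) ∧ flag)))) ∧ ((¬open) → flag)
Answer: WP = (open → (((¬q) → (((¬((¬open) → (¬p))) → (((¬((¬open) → (¬p))) → (((¬open) → (¬p)) ∧ (¬open) ∧ flag)) ∧ (((¬open) → (¬p)) → ((¬open) ∧ flag)))) ∧ (((¬open) → (¬p)) → ((¬open) ∧ flag)))) ∧ (q → ((¬open) ∧ flag)))) ∧ ((¬open) → flag)


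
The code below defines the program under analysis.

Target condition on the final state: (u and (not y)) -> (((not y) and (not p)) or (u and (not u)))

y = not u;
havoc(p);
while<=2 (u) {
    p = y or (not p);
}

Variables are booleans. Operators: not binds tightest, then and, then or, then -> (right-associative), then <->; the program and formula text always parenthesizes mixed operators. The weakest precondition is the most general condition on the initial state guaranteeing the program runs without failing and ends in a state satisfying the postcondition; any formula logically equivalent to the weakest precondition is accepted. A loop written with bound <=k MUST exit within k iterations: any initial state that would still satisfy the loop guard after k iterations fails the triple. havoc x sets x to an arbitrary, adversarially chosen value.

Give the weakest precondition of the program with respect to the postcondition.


Working backward. After the program, the postcondition (u and (not y)) -> (((not y) and (not p)) or (u and (not u))) must hold; in canonical form it is (u and (not y)) -> ((not y) and (not p)).
Before the loop (bound <=2), unroll the exhaustion recursion (WP_0 = exit-now case; WP_j = one more guarded iteration, up to j = 2):
  WP_0: (not u) and ((u and (not y)) -> ((not y) and (not p)))
  WP_1: (u -> ((not u) and ((u and (not y)) -> ((not y) and (not (y or (not p))))))) and ((not u) -> ((u and (not y)) -> ((not y) and (not p))))
  WP_2: (u -> ((u -> ((not u) and ((u and (not y)) -> ((not y) and (not (y or (not (y or (not p))))))))) and ((not u) -> ((u and (not y)) -> ((not y) and (not (y or (not p)))))))) and ((not u) -> ((u and (not y)) -> ((not y) and (not p))))
So before the loop: (u -> ((u -> ((not u) and ((u and (not y)) -> ((not y) and (not (y or (not (y or (not p))))))))) and ((not u) -> ((u and (not y)) -> ((not y) and (not (y or (not p)))))))) and ((not u) -> ((u and (not y)) -> ((not y) and (not p))))
Before havoc p: (u -> ((u -> ((not u) and (not (u and (not y))))) and ((not u) -> ((u and (not y)) -> (not y))))) and ((not u) -> (not (u and (not y)))) and (u -> ((u -> ((not u) and ((u and (not y)) -> (not y)))) and ((not u) -> (not (u and (not y)))))) and ((not u) -> ((u and (not y)) -> (not y)))
Before y := not u: u -> (u -> (not u))
Answer: WP = u -> (u -> (not u))


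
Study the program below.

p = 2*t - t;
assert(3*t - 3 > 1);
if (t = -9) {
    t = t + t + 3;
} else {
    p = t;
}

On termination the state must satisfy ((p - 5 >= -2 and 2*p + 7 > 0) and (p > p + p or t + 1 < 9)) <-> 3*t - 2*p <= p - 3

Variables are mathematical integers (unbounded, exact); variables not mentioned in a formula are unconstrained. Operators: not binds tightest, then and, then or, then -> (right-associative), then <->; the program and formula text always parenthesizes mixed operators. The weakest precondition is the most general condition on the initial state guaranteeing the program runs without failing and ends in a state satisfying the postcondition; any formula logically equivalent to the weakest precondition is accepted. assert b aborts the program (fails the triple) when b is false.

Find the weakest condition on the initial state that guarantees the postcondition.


Working backward. After the program, the postcondition ((p - 5 >= -2 and 2*p + 7 > 0) and (p > p + p or t + 1 < 9)) <-> 3*t - 2*p <= p - 3 must hold; in canonical form it is (p >= 3 and 2*p > -7 and (p < 0 or t < 8)) <-> 3*t <= 3*p - 3.
Then branch requires (p >= 3 and 2*p > -7 and (p < 0 or 2*t < 5)) <-> 6*t <= 3*p - 12; else branch requires not (t >= 3 and 2*t > -7 and (t < 0 or t < 8)).
Before the if: (t = -9 -> ((p >= 3 and 2*p > -7 and (p < 0 or 2*t < 5)) <-> 6*t <= 3*p - 12)) and ((not (t = -9)) -> (not (t >= 3 and 2*t > -7 and (t < 0 or t < 8))))
Before assert 3*t - 3 > 1: 3*t > 4 and (t = -9 -> ((p >= 3 and 2*p > -7 and (p < 0 or 2*t < 5)) <-> 6*t <= 3*p - 12)) and ((not (t = -9)) -> (not (t >= 3 and 2*t > -7 and (t < 0 or t < 8))))
Before p := 2*t - t: 3*t > 4 and (t = -9 -> ((t >= 3 and 2*t > -7 and (t < 0 or 2*t < 5)) <-> 3*t <= -12)) and ((not (t = -9)) -> (not (t >= 3 and 2*t > -7 and (t < 0 or t < 8))))
Answer: WP = 3*t > 4 and (t = -9 -> ((t >= 3 and 2*t > -7 and (t < 0 or 2*t < 5)) <-> 3*t <= -12)) and ((not (t = -9)) -> (not (t >= 3 and 2*t > -7 and (t < 0 or t < 8))))


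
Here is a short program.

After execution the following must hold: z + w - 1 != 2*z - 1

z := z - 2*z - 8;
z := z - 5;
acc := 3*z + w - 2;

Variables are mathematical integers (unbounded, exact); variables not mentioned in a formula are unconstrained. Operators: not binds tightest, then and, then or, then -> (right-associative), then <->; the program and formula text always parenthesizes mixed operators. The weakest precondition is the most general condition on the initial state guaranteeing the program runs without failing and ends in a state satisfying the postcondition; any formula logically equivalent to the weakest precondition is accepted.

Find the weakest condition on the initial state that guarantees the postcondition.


Working backward. After the program, the postcondition z + w - 1 != 2*z - 1 must hold; in canonical form it is w != z.
Before acc := 3*z + w - 2: w != z
Before z := z - 5: w != z - 5
Before z := z - 2*z - 8: w + z != -13
Answer: WP = w + z != -13
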